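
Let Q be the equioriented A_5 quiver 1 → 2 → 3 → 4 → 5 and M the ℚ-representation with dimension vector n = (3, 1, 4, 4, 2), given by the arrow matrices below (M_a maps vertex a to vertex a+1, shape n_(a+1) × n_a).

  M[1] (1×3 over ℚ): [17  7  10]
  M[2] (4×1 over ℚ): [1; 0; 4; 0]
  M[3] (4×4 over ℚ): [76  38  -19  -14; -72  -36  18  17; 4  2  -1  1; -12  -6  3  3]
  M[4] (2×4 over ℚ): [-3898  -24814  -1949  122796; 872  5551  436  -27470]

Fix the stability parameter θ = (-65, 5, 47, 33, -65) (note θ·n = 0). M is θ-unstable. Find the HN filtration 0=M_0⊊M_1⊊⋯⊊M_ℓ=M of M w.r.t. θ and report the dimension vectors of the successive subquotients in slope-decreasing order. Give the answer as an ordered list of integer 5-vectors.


Barcode: M ≅ I[1,1]^2, I[1,3], I[3,3], I[3,5]^2, I[4,4]^2. HN layers by μ_θ (4 steps, strictly decreasing):
  μ^(1)=47; μ^(2)=33; μ^(3)=5; μ^(4)=-65

((0, 0, 2, 0, 0); (0, 0, 0, 2, 0); (0, 1, 2, 2, 2); (3, 0, 0, 0, 0))


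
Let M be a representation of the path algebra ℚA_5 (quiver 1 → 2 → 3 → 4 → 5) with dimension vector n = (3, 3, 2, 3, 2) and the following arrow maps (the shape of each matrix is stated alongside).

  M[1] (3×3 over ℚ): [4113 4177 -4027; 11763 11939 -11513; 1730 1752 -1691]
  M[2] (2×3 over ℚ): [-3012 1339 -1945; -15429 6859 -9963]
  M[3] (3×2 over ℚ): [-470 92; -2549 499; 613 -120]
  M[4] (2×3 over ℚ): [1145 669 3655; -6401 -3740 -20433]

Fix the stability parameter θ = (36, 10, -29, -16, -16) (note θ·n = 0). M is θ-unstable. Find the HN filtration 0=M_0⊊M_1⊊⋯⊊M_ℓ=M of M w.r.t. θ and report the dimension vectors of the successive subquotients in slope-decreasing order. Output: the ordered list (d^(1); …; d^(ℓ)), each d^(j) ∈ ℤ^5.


Interval decomposition of M: I[1,1], I[1,5]^2, I[2,2], I[4,4].
HN type (ℓ=4): μ^(1)=36; μ^(2)=10; μ^(3)=-3; μ^(4)=-16

((1, 0, 0, 0, 0); (0, 1, 0, 0, 0); (2, 2, 2, 2, 2); (0, 0, 0, 1, 0))


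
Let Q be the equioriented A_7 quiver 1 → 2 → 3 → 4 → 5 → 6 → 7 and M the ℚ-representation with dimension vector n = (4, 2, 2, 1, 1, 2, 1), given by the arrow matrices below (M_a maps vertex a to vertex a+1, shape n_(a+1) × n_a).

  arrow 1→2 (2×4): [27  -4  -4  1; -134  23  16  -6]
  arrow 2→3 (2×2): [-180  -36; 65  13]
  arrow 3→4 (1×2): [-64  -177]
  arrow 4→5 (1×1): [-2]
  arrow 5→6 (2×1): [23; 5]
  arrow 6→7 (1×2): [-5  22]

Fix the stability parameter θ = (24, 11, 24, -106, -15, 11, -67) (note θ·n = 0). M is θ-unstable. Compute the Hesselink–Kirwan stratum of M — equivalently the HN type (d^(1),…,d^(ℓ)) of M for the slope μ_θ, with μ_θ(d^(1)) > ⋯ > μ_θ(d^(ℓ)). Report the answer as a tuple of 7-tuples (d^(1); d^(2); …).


Barcode: M ≅ I[1,1]^2, I[1,2], I[1,7], I[3,3], I[6,6]. HN layers by μ_θ (4 steps, strictly decreasing):
  μ^(1)=24; μ^(2)=35/2; μ^(3)=11; μ^(4)=-118/7

((2, 0, 1, 0, 0, 0, 0); (1, 1, 0, 0, 0, 0, 0); (0, 0, 0, 0, 0, 1, 0); (1, 1, 1, 1, 1, 1, 1))


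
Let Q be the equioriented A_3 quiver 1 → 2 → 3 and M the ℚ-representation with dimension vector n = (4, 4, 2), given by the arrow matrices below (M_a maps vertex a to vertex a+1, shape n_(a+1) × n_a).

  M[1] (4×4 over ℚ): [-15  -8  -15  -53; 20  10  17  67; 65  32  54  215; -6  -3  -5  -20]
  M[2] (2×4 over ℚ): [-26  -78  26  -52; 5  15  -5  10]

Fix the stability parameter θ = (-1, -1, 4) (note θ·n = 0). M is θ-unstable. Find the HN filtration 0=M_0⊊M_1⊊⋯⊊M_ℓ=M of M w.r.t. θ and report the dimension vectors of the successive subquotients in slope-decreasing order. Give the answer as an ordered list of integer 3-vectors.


Interval decomposition of M: I[1,2]^3, I[1,3], I[3,3].
HN type (ℓ=2): μ^(1)=4; μ^(2)=-1

((0, 0, 2); (4, 4, 0))


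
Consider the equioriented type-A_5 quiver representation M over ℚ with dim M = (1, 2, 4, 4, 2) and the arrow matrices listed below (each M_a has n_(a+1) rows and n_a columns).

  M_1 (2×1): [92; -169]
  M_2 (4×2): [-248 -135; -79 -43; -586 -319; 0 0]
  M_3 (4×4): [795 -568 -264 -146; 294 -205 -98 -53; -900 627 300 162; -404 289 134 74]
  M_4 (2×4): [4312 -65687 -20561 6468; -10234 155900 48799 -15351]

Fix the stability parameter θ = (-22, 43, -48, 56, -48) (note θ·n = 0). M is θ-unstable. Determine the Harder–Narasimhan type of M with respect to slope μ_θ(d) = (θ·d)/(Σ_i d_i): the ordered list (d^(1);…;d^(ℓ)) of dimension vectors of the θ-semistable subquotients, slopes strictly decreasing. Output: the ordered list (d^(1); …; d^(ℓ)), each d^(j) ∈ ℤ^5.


Interval decomposition of M: I[1,5], I[2,4], I[3,4], I[3,5].
HN type (ℓ=5): μ^(1)=56; μ^(2)=4; μ^(3)=-5/2; μ^(4)=-22; μ^(5)=-48

((0, 0, 0, 2, 0); (0, 0, 0, 2, 2); (0, 2, 2, 0, 0); (1, 0, 0, 0, 0); (0, 0, 2, 0, 0))


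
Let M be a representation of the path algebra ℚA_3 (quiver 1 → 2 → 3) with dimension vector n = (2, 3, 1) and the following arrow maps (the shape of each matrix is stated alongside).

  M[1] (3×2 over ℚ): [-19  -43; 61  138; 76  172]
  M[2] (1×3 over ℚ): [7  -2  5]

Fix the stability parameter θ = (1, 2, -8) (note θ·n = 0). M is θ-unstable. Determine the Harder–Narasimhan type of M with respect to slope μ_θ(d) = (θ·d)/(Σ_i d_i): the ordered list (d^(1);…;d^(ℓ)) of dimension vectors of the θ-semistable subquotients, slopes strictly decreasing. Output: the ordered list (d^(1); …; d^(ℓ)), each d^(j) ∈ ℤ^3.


Barcode: M ≅ I[1,2], I[1,3], I[2,2]. HN layers by μ_θ (3 steps, strictly decreasing):
  μ^(1)=2; μ^(2)=1; μ^(3)=-5/3

((0, 2, 0); (1, 0, 0); (1, 1, 1))


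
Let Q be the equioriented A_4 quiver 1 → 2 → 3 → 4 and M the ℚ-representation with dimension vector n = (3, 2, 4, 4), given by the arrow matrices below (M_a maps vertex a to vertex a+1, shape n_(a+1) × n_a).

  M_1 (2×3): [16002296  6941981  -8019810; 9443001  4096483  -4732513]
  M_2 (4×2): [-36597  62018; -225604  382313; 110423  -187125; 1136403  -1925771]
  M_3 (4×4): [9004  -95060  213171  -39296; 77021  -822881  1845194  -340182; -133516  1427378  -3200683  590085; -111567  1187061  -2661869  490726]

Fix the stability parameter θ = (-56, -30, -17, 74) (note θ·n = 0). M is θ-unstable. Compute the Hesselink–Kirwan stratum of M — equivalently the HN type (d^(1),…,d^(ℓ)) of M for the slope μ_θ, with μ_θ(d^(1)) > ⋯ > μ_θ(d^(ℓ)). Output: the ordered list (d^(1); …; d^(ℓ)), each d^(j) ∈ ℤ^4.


Via rank(M_{q-1}∘⋯∘M_p): M ≅ I[1,1], I[1,4]^2, I[3,4]^2.
μ_θ-semistable layers: μ^(1)=74; μ^(2)=-17; μ^(3)=-30; μ^(4)=-56

((0, 0, 0, 4); (0, 0, 4, 0); (0, 2, 0, 0); (3, 0, 0, 0))


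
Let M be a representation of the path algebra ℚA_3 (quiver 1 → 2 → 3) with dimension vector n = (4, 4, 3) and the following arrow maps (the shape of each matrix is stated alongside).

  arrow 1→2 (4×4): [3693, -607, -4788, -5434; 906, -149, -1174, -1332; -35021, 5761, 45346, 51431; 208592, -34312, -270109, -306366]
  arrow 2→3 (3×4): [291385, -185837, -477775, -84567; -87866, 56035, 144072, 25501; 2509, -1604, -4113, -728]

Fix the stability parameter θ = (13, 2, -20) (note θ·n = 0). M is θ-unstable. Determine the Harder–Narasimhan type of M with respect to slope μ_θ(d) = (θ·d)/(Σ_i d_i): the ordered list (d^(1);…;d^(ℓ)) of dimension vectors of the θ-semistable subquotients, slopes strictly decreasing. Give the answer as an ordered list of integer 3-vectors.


Via rank(M_{q-1}∘⋯∘M_p): M ≅ I[1,2]^2, I[1,3]^2, I[3,3].
μ_θ-semistable layers: μ^(1)=15/2; μ^(2)=-5/3; μ^(3)=-20

((2, 2, 0); (2, 2, 2); (0, 0, 1))


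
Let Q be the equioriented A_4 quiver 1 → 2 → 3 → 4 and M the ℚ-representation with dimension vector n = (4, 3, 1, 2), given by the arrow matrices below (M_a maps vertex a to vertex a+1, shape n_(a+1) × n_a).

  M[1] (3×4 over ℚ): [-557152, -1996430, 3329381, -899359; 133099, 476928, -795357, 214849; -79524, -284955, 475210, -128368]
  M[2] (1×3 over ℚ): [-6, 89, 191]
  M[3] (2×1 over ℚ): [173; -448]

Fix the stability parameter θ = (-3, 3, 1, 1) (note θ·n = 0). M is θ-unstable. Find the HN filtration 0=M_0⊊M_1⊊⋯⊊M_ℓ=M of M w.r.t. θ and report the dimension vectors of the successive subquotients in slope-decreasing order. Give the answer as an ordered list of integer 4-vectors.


Barcode: M ≅ I[1,1], I[1,2]^2, I[1,4], I[4,4]. HN layers by μ_θ (4 steps, strictly decreasing):
  μ^(1)=3; μ^(2)=5/3; μ^(3)=1; μ^(4)=-3

((0, 2, 0, 0); (0, 1, 1, 1); (0, 0, 0, 1); (4, 0, 0, 0))


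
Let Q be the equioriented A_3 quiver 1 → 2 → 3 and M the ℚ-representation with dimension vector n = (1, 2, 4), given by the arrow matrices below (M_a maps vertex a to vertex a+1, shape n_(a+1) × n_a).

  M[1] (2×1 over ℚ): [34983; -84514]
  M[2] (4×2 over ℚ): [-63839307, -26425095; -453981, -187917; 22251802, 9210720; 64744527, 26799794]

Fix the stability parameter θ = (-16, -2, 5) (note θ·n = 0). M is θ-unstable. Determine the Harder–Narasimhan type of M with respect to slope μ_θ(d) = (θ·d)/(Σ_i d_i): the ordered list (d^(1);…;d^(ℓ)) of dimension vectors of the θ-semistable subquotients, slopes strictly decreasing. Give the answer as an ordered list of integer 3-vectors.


Interval decomposition of M: I[1,3], I[2,3], I[3,3]^2.
HN type (ℓ=3): μ^(1)=5; μ^(2)=-2; μ^(3)=-16

((0, 0, 4); (0, 2, 0); (1, 0, 0))


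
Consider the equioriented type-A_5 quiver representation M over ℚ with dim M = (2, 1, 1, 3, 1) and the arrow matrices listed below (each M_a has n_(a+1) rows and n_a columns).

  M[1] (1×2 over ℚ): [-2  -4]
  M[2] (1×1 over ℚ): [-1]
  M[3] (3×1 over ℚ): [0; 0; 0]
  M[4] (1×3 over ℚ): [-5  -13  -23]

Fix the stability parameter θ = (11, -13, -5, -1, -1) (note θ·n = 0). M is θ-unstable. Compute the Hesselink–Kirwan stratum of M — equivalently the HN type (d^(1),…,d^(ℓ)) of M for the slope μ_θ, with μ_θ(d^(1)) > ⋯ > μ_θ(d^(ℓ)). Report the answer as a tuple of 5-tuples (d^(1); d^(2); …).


Via rank(M_{q-1}∘⋯∘M_p): M ≅ I[1,1], I[1,3], I[4,4]^2, I[4,5].
μ_θ-semistable layers: μ^(1)=11; μ^(2)=-1; μ^(3)=-7/3

((1, 0, 0, 0, 0); (0, 0, 0, 3, 1); (1, 1, 1, 0, 0))


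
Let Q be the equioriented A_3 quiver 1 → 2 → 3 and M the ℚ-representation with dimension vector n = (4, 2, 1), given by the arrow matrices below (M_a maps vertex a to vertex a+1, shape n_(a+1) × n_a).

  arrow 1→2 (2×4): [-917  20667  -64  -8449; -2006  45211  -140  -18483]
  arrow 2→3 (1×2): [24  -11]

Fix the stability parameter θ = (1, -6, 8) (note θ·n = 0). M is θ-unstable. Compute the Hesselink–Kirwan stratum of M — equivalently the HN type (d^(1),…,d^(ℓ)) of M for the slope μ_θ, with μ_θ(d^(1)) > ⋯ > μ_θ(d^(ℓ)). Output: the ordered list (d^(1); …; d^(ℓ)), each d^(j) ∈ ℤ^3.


Via rank(M_{q-1}∘⋯∘M_p): M ≅ I[1,1]^2, I[1,2], I[1,3].
μ_θ-semistable layers: μ^(1)=8; μ^(2)=1; μ^(3)=-5/2

((0, 0, 1); (2, 0, 0); (2, 2, 0))


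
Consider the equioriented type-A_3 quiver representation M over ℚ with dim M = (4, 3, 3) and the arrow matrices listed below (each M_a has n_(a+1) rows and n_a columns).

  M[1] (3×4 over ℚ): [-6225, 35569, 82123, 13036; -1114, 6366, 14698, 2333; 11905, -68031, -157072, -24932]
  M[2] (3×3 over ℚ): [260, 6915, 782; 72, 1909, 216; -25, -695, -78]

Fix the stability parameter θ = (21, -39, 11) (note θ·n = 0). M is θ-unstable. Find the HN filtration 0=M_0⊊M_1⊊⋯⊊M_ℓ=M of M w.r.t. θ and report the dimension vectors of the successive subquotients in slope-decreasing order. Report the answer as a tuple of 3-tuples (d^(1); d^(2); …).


Interval decomposition of M: I[1,1], I[1,3]^3.
HN type (ℓ=3): μ^(1)=21; μ^(2)=11; μ^(3)=-9

((1, 0, 0); (0, 0, 3); (3, 3, 0))


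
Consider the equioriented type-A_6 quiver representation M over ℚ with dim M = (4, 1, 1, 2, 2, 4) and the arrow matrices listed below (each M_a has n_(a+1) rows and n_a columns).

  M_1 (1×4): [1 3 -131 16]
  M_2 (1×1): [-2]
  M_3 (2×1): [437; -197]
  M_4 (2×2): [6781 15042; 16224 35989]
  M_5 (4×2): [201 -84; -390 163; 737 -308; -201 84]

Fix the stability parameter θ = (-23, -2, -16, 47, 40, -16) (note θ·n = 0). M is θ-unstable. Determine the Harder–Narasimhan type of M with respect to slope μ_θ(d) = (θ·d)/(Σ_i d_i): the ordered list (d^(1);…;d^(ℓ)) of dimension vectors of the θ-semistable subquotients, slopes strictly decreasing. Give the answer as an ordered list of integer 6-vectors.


Barcode: M ≅ I[1,1]^3, I[1,6], I[4,6], I[6,6]^2. HN layers by μ_θ (4 steps, strictly decreasing):
  μ^(1)=71/3; μ^(2)=-9; μ^(3)=-16; μ^(4)=-23

((0, 0, 0, 2, 2, 2); (0, 1, 1, 0, 0, 0); (0, 0, 0, 0, 0, 2); (4, 0, 0, 0, 0, 0))


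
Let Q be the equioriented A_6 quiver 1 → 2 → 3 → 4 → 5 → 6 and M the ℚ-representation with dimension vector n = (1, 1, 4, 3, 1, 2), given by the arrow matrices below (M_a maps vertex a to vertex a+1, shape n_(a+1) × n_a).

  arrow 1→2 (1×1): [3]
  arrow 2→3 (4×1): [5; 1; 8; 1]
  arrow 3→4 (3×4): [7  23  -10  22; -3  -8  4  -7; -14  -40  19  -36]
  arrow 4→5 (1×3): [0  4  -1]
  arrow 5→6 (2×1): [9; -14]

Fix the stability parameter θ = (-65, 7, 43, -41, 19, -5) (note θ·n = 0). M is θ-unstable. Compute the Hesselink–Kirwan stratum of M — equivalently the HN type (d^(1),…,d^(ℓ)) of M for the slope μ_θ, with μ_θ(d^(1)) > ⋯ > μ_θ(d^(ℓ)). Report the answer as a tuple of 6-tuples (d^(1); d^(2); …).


Interval decomposition of M: I[1,6], I[3,3], I[3,4]^2, I[6,6].
HN type (ℓ=6): μ^(1)=43; μ^(2)=7; μ^(3)=3; μ^(4)=1; μ^(5)=-5; μ^(6)=-65

((0, 0, 1, 0, 0, 0); (0, 0, 0, 0, 1, 1); (0, 1, 1, 1, 0, 0); (0, 0, 2, 2, 0, 0); (0, 0, 0, 0, 0, 1); (1, 0, 0, 0, 0, 0))


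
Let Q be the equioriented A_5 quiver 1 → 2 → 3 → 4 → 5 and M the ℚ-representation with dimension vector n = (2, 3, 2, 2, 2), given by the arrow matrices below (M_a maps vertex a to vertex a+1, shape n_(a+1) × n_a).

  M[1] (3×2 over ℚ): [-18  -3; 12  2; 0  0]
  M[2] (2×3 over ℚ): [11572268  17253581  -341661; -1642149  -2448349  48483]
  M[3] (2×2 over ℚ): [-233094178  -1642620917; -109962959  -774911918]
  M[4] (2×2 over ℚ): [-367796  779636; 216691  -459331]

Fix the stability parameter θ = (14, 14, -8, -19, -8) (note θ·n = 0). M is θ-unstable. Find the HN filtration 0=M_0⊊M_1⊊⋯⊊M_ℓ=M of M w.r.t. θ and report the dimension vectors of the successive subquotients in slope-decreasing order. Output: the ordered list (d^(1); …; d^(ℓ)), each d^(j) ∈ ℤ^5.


Interval decomposition of M: I[1,1], I[1,5], I[2,2], I[2,4], I[5,5].
HN type (ℓ=4): μ^(1)=14; μ^(2)=-7/5; μ^(3)=-13/3; μ^(4)=-8

((1, 1, 0, 0, 0); (1, 1, 1, 1, 1); (0, 1, 1, 1, 0); (0, 0, 0, 0, 1))


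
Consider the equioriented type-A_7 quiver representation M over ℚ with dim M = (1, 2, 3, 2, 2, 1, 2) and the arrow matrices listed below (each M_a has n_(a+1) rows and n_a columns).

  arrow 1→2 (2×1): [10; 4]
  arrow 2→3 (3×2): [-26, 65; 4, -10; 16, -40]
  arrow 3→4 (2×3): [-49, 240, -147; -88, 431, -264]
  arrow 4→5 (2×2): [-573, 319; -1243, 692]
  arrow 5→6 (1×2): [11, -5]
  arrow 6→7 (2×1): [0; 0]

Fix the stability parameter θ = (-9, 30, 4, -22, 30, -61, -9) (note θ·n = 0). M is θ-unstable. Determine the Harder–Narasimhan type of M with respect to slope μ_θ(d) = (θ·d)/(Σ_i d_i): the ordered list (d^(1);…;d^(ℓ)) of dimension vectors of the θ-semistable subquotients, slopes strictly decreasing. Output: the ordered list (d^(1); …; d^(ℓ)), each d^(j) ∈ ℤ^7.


Barcode: M ≅ I[1,2], I[2,6], I[3,3], I[3,5], I[7,7]^2. HN layers by μ_θ (4 steps, strictly decreasing):
  μ^(1)=30; μ^(2)=4; μ^(3)=-19/5; μ^(4)=-9

((0, 1, 0, 0, 1, 0, 0); (0, 0, 1, 0, 0, 0, 0); (0, 1, 1, 1, 1, 1, 0); (1, 0, 1, 1, 0, 0, 2))


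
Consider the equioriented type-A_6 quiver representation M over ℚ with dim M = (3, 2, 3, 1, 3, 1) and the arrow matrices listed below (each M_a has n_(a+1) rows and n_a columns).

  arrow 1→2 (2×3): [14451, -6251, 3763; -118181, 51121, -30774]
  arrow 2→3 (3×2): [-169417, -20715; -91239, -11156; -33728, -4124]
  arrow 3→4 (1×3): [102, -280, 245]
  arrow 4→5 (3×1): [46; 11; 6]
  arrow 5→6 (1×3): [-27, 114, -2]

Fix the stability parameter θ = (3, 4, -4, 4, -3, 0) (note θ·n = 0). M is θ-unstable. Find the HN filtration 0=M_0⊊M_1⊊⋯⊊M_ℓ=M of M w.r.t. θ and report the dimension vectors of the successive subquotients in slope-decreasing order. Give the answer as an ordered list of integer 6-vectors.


Barcode: M ≅ I[1,1], I[1,3], I[1,5], I[3,3], I[5,5], I[5,6]. HN layers by μ_θ (6 steps, strictly decreasing):
  μ^(1)=3; μ^(2)=1; μ^(3)=4/5; μ^(4)=0; μ^(5)=-3; μ^(6)=-4

((1, 0, 0, 0, 0, 0); (1, 1, 1, 0, 0, 0); (1, 1, 1, 1, 1, 0); (0, 0, 0, 0, 0, 1); (0, 0, 0, 0, 2, 0); (0, 0, 1, 0, 0, 0))


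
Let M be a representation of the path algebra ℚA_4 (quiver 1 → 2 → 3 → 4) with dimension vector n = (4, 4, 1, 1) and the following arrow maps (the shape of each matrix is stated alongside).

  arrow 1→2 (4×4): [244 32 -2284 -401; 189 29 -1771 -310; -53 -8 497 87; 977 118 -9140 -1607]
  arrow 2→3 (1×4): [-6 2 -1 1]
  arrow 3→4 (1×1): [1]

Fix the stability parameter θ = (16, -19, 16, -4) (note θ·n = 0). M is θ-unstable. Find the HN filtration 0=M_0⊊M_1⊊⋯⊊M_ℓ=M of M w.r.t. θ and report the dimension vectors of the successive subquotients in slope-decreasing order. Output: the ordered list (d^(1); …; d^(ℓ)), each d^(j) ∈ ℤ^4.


Interval decomposition of M: I[1,2]^3, I[1,4].
HN type (ℓ=2): μ^(1)=6; μ^(2)=-3/2

((0, 0, 1, 1); (4, 4, 0, 0))


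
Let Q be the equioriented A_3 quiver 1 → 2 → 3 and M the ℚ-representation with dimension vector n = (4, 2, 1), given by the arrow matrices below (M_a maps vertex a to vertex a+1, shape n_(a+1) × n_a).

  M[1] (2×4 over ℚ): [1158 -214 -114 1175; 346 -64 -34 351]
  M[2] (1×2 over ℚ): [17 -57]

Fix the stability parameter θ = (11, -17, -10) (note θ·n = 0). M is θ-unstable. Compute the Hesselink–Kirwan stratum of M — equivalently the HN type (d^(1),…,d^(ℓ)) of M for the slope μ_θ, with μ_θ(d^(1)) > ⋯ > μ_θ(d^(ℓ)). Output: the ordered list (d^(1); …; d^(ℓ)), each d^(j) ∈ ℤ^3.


Barcode: M ≅ I[1,1]^2, I[1,2], I[1,3]. HN layers by μ_θ (3 steps, strictly decreasing):
  μ^(1)=11; μ^(2)=-3; μ^(3)=-16/3

((2, 0, 0); (1, 1, 0); (1, 1, 1))


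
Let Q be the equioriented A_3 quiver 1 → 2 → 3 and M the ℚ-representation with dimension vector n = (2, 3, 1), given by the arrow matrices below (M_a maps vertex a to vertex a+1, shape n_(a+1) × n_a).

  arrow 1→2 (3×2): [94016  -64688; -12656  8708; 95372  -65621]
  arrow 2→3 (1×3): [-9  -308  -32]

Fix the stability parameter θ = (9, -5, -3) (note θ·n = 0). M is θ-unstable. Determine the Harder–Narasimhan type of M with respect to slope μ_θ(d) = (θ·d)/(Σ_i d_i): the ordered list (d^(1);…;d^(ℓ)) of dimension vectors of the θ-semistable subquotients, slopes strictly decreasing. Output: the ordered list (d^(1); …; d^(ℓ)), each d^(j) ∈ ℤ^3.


Via rank(M_{q-1}∘⋯∘M_p): M ≅ I[1,1], I[1,2], I[2,2], I[2,3].
μ_θ-semistable layers: μ^(1)=9; μ^(2)=2; μ^(3)=-3; μ^(4)=-5

((1, 0, 0); (1, 1, 0); (0, 0, 1); (0, 2, 0))


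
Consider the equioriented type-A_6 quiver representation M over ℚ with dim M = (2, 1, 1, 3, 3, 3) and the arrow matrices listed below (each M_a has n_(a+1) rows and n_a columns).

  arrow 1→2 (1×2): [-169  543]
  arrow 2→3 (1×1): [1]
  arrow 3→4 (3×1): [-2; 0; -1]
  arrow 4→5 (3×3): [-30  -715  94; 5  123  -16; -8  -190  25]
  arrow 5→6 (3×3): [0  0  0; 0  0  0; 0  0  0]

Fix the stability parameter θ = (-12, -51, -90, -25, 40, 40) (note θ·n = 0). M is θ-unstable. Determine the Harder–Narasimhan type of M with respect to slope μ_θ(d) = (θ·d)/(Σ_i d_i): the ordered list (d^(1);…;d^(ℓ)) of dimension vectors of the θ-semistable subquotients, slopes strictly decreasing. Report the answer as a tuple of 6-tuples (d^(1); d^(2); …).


Interval decomposition of M: I[1,1], I[1,5], I[4,5]^2, I[6,6]^3.
HN type (ℓ=4): μ^(1)=40; μ^(2)=-12; μ^(3)=-25; μ^(4)=-51

((0, 0, 0, 0, 3, 3); (1, 0, 0, 0, 0, 0); (0, 0, 0, 3, 0, 0); (1, 1, 1, 0, 0, 0))


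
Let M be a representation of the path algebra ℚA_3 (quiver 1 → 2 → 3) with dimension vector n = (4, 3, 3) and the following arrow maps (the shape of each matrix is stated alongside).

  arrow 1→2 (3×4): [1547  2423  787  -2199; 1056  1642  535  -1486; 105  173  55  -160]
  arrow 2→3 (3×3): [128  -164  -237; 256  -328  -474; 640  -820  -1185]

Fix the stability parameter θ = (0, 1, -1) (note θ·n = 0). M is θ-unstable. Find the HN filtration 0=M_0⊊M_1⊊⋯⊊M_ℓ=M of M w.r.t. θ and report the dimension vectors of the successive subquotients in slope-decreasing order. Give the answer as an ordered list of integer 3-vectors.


Barcode: M ≅ I[1,1], I[1,2]^2, I[1,3], I[3,3]^2. HN layers by μ_θ (3 steps, strictly decreasing):
  μ^(1)=1; μ^(2)=0; μ^(3)=-1

((0, 2, 0); (4, 1, 1); (0, 0, 2))


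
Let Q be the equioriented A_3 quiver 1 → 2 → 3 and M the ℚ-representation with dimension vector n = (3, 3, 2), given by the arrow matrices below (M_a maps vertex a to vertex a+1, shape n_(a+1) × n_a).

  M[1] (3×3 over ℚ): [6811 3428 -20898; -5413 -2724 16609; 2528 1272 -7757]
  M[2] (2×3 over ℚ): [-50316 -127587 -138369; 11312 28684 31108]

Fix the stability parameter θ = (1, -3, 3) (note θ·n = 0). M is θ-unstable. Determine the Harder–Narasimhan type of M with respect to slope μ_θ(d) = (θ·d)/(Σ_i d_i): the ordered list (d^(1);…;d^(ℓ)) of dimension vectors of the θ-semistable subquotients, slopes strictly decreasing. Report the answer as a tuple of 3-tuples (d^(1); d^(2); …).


Via rank(M_{q-1}∘⋯∘M_p): M ≅ I[1,1], I[1,2], I[1,3], I[2,2], I[3,3].
μ_θ-semistable layers: μ^(1)=3; μ^(2)=1; μ^(3)=-1; μ^(4)=-3

((0, 0, 2); (1, 0, 0); (2, 2, 0); (0, 1, 0))


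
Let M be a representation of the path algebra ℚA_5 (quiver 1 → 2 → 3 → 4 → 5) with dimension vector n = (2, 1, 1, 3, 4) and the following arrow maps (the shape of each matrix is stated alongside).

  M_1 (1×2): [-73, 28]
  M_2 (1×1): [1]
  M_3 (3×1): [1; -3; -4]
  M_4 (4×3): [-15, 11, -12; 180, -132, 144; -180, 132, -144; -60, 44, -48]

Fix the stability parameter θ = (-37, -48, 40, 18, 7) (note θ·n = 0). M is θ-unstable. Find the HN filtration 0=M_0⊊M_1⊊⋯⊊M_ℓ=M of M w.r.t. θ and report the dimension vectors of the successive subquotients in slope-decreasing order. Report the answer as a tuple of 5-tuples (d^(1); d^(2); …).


Interval decomposition of M: I[1,1], I[1,4], I[4,4], I[4,5], I[5,5]^3.
HN type (ℓ=6): μ^(1)=29; μ^(2)=18; μ^(3)=25/2; μ^(4)=7; μ^(5)=-37; μ^(6)=-85/2

((0, 0, 1, 1, 0); (0, 0, 0, 1, 0); (0, 0, 0, 1, 1); (0, 0, 0, 0, 3); (1, 0, 0, 0, 0); (1, 1, 0, 0, 0))


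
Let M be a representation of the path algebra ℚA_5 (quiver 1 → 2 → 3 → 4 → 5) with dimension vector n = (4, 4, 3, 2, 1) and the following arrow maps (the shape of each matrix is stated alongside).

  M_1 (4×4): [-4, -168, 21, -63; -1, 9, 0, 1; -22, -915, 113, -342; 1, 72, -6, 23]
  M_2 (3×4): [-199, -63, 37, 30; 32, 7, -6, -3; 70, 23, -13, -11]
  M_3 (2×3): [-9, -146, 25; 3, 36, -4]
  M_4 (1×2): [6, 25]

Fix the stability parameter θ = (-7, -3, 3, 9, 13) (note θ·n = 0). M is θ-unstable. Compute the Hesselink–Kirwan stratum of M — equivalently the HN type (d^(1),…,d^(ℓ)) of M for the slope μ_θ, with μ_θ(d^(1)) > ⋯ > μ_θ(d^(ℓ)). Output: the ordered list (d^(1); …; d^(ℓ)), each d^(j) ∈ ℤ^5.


Interval decomposition of M: I[1,2], I[1,3], I[1,4], I[1,5].
HN type (ℓ=5): μ^(1)=13; μ^(2)=9; μ^(3)=3; μ^(4)=-3; μ^(5)=-7

((0, 0, 0, 0, 1); (0, 0, 0, 2, 0); (0, 0, 3, 0, 0); (0, 4, 0, 0, 0); (4, 0, 0, 0, 0))


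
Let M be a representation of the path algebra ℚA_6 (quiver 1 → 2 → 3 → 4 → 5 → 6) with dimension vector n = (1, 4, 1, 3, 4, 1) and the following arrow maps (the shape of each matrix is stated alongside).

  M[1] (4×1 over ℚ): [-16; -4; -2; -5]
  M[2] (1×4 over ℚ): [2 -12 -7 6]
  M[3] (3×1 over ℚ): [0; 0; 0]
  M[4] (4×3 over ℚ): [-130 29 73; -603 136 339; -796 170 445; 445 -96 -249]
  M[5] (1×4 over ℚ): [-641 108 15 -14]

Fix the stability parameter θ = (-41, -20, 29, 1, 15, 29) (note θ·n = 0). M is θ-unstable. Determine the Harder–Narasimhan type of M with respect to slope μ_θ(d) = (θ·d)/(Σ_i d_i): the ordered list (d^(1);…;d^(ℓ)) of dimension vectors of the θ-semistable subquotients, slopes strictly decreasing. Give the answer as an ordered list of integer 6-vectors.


Interval decomposition of M: I[1,2], I[2,2]^2, I[2,3], I[4,5]^2, I[4,6], I[5,5].
HN type (ℓ=5): μ^(1)=29; μ^(2)=15; μ^(3)=1; μ^(4)=-20; μ^(5)=-41

((0, 0, 1, 0, 0, 1); (0, 0, 0, 0, 4, 0); (0, 0, 0, 3, 0, 0); (0, 4, 0, 0, 0, 0); (1, 0, 0, 0, 0, 0))


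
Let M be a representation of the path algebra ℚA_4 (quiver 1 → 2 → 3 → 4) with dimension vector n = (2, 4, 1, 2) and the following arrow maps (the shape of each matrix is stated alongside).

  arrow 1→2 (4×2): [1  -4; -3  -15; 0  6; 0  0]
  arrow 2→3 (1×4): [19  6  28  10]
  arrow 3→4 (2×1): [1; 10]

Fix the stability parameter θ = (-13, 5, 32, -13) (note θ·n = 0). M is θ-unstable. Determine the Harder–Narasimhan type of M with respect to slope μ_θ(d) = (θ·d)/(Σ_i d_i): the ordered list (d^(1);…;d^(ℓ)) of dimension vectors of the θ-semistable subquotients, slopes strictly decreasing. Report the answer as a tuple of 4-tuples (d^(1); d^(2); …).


Via rank(M_{q-1}∘⋯∘M_p): M ≅ I[1,2], I[1,4], I[2,2]^2, I[4,4].
μ_θ-semistable layers: μ^(1)=19/2; μ^(2)=5; μ^(3)=-13

((0, 0, 1, 1); (0, 4, 0, 0); (2, 0, 0, 1))


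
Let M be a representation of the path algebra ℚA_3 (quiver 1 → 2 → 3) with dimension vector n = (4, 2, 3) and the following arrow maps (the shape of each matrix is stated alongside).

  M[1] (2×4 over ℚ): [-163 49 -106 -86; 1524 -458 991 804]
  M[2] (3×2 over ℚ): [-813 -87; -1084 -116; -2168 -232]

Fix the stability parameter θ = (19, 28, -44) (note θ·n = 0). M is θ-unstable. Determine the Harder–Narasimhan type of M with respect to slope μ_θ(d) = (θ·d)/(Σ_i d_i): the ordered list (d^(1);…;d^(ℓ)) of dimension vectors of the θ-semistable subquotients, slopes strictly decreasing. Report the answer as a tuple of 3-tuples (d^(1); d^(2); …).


Barcode: M ≅ I[1,1]^2, I[1,2], I[1,3], I[3,3]^2. HN layers by μ_θ (4 steps, strictly decreasing):
  μ^(1)=28; μ^(2)=19; μ^(3)=1; μ^(4)=-44

((0, 1, 0); (3, 0, 0); (1, 1, 1); (0, 0, 2))


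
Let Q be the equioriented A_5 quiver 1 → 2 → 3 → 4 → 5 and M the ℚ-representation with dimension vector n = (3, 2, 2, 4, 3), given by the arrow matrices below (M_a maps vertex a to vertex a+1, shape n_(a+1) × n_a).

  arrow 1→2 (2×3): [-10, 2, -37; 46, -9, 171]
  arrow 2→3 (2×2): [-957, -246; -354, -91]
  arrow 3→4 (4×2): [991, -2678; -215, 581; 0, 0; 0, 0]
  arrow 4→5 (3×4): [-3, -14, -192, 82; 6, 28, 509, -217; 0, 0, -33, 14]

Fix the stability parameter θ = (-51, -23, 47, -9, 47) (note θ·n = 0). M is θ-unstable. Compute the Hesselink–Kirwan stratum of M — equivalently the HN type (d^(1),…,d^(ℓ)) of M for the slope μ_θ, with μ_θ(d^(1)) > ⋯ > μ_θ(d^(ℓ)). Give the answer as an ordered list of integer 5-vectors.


Barcode: M ≅ I[1,1], I[1,4], I[1,5], I[4,5]^2. HN layers by μ_θ (5 steps, strictly decreasing):
  μ^(1)=47; μ^(2)=19; μ^(3)=-9; μ^(4)=-23; μ^(5)=-51

((0, 0, 0, 0, 3); (0, 0, 2, 2, 0); (0, 0, 0, 2, 0); (0, 2, 0, 0, 0); (3, 0, 0, 0, 0))


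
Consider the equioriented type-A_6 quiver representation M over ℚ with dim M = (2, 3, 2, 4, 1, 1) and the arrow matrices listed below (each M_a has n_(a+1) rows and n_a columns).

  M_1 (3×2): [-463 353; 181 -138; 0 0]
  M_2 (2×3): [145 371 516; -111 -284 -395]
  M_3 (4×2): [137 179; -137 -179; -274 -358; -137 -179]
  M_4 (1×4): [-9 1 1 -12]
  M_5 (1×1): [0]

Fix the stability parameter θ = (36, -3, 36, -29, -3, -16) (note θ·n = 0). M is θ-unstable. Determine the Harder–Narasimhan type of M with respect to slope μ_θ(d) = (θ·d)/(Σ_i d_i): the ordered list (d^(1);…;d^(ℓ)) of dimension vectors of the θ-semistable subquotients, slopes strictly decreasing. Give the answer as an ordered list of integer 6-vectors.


Barcode: M ≅ I[1,3], I[1,4], I[2,2], I[4,4]^2, I[4,5], I[6,6]. HN layers by μ_θ (6 steps, strictly decreasing):
  μ^(1)=36; μ^(2)=33/2; μ^(3)=10; μ^(4)=-3; μ^(5)=-16; μ^(6)=-29

((0, 0, 1, 0, 0, 0); (1, 1, 0, 0, 0, 0); (1, 1, 1, 1, 0, 0); (0, 1, 0, 0, 1, 0); (0, 0, 0, 0, 0, 1); (0, 0, 0, 3, 0, 0))


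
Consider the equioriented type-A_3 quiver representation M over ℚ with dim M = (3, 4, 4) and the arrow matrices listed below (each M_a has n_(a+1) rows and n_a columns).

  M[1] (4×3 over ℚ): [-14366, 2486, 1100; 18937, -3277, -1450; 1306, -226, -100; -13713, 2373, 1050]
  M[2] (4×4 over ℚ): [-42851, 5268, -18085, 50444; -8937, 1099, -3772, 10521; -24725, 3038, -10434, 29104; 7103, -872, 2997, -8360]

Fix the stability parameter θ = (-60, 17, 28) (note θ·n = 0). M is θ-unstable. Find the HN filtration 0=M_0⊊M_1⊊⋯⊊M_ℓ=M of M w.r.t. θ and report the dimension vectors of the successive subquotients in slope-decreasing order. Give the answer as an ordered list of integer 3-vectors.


Via rank(M_{q-1}∘⋯∘M_p): M ≅ I[1,1]^2, I[1,2], I[2,3]^3, I[3,3].
μ_θ-semistable layers: μ^(1)=28; μ^(2)=17; μ^(3)=-60

((0, 0, 4); (0, 4, 0); (3, 0, 0))


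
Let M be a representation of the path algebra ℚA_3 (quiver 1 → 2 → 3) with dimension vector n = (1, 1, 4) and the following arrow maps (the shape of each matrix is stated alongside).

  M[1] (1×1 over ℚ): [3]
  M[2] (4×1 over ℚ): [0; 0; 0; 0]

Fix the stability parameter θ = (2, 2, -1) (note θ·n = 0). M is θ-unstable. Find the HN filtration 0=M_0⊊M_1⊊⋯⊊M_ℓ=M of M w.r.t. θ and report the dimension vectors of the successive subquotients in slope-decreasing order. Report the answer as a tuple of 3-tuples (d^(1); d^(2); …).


Interval decomposition of M: I[1,2], I[3,3]^4.
HN type (ℓ=2): μ^(1)=2; μ^(2)=-1

((1, 1, 0); (0, 0, 4))


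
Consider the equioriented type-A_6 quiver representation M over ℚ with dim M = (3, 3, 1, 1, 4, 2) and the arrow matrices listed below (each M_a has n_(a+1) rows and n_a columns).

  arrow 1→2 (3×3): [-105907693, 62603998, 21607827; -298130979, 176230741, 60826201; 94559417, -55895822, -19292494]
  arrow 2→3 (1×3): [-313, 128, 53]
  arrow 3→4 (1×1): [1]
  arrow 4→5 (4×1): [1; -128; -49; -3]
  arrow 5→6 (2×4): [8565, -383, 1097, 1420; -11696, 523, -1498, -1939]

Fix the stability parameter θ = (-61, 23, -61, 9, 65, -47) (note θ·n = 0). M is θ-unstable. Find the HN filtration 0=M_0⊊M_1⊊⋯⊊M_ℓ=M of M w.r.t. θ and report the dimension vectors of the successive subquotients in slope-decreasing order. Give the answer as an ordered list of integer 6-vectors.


Via rank(M_{q-1}∘⋯∘M_p): M ≅ I[1,2]^2, I[1,6], I[5,5]^2, I[5,6].
μ_θ-semistable layers: μ^(1)=65; μ^(2)=23; μ^(3)=9; μ^(4)=-19; μ^(5)=-61

((0, 0, 0, 0, 2, 0); (0, 2, 0, 0, 0, 0); (0, 0, 0, 1, 2, 2); (0, 1, 1, 0, 0, 0); (3, 0, 0, 0, 0, 0))


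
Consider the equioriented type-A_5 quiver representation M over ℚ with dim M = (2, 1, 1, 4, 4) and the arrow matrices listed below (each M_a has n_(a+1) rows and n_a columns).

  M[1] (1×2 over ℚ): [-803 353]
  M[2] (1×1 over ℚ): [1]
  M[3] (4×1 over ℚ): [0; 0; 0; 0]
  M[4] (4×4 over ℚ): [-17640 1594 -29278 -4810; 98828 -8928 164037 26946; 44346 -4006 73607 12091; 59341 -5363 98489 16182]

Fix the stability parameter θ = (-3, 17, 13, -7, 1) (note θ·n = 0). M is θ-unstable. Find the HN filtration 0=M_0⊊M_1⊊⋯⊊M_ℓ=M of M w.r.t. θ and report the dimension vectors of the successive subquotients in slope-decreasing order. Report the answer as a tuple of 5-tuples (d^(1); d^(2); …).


Interval decomposition of M: I[1,1], I[1,3], I[4,5]^4.
HN type (ℓ=4): μ^(1)=15; μ^(2)=1; μ^(3)=-3; μ^(4)=-7

((0, 1, 1, 0, 0); (0, 0, 0, 0, 4); (2, 0, 0, 0, 0); (0, 0, 0, 4, 0))


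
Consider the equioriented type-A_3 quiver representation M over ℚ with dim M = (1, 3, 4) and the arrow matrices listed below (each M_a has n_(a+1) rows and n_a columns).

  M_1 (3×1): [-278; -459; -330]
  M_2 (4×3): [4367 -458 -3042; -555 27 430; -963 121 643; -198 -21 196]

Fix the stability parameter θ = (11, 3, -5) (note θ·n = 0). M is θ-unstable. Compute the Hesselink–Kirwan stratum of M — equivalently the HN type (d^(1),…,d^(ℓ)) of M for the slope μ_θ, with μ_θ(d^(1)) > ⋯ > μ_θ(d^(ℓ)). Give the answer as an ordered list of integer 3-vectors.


Interval decomposition of M: I[1,3], I[2,3]^2, I[3,3].
HN type (ℓ=3): μ^(1)=3; μ^(2)=-1; μ^(3)=-5

((1, 1, 1); (0, 2, 2); (0, 0, 1))


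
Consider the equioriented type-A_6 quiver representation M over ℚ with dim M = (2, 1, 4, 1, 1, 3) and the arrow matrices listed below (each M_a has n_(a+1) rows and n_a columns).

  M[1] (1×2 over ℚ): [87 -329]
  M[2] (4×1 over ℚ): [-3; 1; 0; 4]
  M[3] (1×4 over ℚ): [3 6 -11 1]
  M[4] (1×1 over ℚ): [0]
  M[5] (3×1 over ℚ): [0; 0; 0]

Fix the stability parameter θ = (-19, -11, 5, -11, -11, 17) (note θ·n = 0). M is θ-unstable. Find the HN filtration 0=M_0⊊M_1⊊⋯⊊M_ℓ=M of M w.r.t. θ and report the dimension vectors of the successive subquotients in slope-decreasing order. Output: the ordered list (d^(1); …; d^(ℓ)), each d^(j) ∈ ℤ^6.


Interval decomposition of M: I[1,1], I[1,4], I[3,3]^3, I[5,5], I[6,6]^3.
HN type (ℓ=5): μ^(1)=17; μ^(2)=5; μ^(3)=-3; μ^(4)=-11; μ^(5)=-19

((0, 0, 0, 0, 0, 3); (0, 0, 3, 0, 0, 0); (0, 0, 1, 1, 0, 0); (0, 1, 0, 0, 1, 0); (2, 0, 0, 0, 0, 0))


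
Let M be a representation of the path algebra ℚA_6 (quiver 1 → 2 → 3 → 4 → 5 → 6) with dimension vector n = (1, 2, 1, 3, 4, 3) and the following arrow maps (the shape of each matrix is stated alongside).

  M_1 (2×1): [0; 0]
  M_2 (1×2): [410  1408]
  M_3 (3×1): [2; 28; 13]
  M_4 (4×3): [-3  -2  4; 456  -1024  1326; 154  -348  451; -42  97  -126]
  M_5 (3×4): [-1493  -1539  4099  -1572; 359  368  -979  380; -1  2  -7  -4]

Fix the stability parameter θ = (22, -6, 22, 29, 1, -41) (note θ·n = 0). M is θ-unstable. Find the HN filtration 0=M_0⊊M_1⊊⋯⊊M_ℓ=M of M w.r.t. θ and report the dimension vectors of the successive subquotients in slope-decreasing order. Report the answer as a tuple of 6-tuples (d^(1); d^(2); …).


Interval decomposition of M: I[1,1], I[2,2], I[2,6], I[4,5]^2, I[5,6], I[6,6].
HN type (ℓ=6): μ^(1)=22; μ^(2)=15; μ^(3)=11/4; μ^(4)=-6; μ^(5)=-20; μ^(6)=-41

((1, 0, 0, 0, 0, 0); (0, 0, 0, 2, 2, 0); (0, 0, 1, 1, 1, 1); (0, 2, 0, 0, 0, 0); (0, 0, 0, 0, 1, 1); (0, 0, 0, 0, 0, 1))


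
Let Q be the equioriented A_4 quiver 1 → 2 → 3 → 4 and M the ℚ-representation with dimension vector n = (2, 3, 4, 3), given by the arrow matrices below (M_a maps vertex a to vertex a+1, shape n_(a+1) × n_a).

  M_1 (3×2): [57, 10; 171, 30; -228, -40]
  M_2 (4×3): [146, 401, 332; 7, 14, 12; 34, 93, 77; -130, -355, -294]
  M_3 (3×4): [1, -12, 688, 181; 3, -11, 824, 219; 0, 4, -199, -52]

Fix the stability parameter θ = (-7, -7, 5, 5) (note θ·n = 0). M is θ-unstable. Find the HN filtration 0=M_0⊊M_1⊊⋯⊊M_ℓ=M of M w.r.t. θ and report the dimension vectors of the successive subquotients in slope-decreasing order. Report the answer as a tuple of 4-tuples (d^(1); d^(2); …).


Interval decomposition of M: I[1,1], I[1,4], I[2,4]^2, I[3,3].
HN type (ℓ=2): μ^(1)=5; μ^(2)=-7

((0, 0, 4, 3); (2, 3, 0, 0))


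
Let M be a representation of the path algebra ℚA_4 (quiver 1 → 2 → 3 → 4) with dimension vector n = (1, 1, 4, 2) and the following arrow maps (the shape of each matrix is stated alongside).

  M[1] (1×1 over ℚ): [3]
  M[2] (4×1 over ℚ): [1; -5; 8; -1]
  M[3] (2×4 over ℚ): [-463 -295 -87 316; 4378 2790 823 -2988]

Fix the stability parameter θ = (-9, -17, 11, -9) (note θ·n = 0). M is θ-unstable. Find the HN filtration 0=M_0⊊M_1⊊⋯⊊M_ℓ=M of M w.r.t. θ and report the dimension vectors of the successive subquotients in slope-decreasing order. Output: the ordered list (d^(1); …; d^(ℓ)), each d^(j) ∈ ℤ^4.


Via rank(M_{q-1}∘⋯∘M_p): M ≅ I[1,3], I[3,3], I[3,4]^2.
μ_θ-semistable layers: μ^(1)=11; μ^(2)=1; μ^(3)=-13

((0, 0, 2, 0); (0, 0, 2, 2); (1, 1, 0, 0))


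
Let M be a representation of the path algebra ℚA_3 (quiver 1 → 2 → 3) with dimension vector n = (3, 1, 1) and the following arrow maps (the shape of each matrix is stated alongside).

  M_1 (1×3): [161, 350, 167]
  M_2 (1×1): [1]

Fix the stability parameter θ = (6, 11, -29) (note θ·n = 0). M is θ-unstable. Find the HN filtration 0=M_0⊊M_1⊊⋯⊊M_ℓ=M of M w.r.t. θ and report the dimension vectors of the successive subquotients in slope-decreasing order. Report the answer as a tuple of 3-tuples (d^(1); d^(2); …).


Via rank(M_{q-1}∘⋯∘M_p): M ≅ I[1,1]^2, I[1,3].
μ_θ-semistable layers: μ^(1)=6; μ^(2)=-4

((2, 0, 0); (1, 1, 1))


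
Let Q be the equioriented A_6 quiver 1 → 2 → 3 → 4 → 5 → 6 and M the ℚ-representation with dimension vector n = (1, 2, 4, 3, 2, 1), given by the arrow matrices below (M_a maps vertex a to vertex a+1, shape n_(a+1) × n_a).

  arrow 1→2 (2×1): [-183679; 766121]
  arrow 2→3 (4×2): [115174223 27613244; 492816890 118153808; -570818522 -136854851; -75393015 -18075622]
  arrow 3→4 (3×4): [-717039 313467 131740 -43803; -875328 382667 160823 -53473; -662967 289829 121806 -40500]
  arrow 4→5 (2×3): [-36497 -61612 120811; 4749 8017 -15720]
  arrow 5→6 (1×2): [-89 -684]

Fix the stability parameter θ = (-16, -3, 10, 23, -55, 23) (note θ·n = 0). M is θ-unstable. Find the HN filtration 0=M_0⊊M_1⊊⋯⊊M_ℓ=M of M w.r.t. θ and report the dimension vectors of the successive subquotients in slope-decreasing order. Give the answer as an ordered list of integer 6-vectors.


Via rank(M_{q-1}∘⋯∘M_p): M ≅ I[1,6], I[2,5], I[3,3], I[3,4].
μ_θ-semistable layers: μ^(1)=23; μ^(2)=10; μ^(3)=-25/4; μ^(4)=-16

((0, 0, 0, 1, 0, 1); (0, 0, 2, 0, 0, 0); (0, 2, 2, 2, 2, 0); (1, 0, 0, 0, 0, 0))


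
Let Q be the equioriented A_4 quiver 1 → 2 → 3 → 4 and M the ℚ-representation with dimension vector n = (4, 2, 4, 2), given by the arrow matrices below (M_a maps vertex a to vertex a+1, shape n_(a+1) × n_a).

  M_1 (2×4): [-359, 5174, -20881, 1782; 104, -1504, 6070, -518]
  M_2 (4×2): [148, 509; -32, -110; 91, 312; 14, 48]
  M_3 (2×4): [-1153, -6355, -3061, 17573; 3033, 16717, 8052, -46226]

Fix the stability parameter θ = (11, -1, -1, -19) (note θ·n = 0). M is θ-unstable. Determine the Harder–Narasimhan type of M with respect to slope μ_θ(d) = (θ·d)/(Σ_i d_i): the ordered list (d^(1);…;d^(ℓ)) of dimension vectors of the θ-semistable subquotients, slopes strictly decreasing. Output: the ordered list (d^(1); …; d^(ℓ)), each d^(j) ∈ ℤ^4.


Barcode: M ≅ I[1,1]^2, I[1,4]^2, I[3,3]^2. HN layers by μ_θ (3 steps, strictly decreasing):
  μ^(1)=11; μ^(2)=-1; μ^(3)=-5/2

((2, 0, 0, 0); (0, 0, 2, 0); (2, 2, 2, 2))


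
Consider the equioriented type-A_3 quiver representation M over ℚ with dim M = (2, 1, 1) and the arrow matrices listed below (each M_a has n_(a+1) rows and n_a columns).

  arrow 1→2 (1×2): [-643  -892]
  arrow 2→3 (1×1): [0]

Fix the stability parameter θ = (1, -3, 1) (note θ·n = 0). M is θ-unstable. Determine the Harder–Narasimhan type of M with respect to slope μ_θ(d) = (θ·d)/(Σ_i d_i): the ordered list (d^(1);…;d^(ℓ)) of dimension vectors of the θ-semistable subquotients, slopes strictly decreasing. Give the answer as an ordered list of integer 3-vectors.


Via rank(M_{q-1}∘⋯∘M_p): M ≅ I[1,1], I[1,2], I[3,3].
μ_θ-semistable layers: μ^(1)=1; μ^(2)=-1

((1, 0, 1); (1, 1, 0))


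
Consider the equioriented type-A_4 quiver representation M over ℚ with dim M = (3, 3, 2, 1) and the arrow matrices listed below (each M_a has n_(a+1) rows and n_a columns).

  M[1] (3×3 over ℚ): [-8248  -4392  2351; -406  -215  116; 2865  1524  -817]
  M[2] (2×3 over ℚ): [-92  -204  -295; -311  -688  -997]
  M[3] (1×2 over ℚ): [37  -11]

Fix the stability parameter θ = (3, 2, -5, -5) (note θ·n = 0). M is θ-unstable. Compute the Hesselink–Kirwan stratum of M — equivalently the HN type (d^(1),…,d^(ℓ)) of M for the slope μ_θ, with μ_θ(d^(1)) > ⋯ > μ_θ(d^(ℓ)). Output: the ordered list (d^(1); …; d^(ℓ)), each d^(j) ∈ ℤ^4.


Barcode: M ≅ I[1,2], I[1,3], I[1,4]. HN layers by μ_θ (3 steps, strictly decreasing):
  μ^(1)=5/2; μ^(2)=0; μ^(3)=-5/4

((1, 1, 0, 0); (1, 1, 1, 0); (1, 1, 1, 1))
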